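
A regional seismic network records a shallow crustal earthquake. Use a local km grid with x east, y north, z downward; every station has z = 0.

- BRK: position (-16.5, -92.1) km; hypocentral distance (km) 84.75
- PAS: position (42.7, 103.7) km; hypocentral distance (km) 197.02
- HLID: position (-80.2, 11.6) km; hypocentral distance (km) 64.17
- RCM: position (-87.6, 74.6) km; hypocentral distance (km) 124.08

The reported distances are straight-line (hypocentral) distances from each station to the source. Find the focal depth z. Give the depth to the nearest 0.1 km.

depth ≈ 27.8 km

Each station gives a sphere (x−x_i)² + (y−y_i)² + z² = d_i² (stations at z=0).
Subtracting the BRK sphere from PAS and HLID: z² cancels, leaving linear equations in x and y:
118.4 x + 391.6 y = -27812.00
-127.4 x + 207.4 y = 876.71
Solving: x ≈ -82.093, y ≈ -46.201 km (keep extra digits for the depth step; rounded: -82.1, -46.2).
Then from the BRK sphere: z² = 84.75² − (x + 16.5)² − (y + 92.1)² with x = -82.093, y = -46.201, so z ≈ 27.810 ≈ 27.8 km.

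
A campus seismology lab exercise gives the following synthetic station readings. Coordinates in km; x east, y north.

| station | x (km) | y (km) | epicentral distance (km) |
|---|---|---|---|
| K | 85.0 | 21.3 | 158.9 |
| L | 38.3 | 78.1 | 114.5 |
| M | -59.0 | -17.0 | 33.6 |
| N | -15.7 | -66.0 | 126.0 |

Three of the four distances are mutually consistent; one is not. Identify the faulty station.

Solve using three stations at a time. Using K, L, N (subtract circle equations pairwise → linear system) gives (x, y) ≈ (-71.8, 46.8).
Distances from that point to each station vs reported:
  K: calculated 158.9 vs reported 158.9 → residual 0.0 km
  L: calculated 114.5 vs reported 114.5 → residual 0.0 km
  M: calculated 65.1 vs reported 33.6 → residual 31.5 km
  N: calculated 126.0 vs reported 126.0 → residual 0.0 km
K, L, N are mutually consistent (residuals ≈ 0); M is off by 31.5 km.

M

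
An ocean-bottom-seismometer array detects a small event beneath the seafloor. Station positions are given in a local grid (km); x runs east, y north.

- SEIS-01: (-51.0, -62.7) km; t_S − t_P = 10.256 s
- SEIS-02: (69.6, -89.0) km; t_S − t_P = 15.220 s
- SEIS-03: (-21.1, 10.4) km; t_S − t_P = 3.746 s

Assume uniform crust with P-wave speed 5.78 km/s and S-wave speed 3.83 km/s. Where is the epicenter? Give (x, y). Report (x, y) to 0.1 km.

(-30.4, 51.9)

Distance from S−P lag: d = Δt · v_P v_S / (v_P − v_S) = Δt · (5.78·3.83)/(5.78−3.83) ≈ 11.3525·Δt.
So d_SEIS-01 = 116.43, d_SEIS-02 = 172.79, d_SEIS-03 = 42.53 km.
Circle about each station: (x + 51.0)² + (y + 62.7)² = 116.43²; (x − 69.6)² + (y + 89.0)² = 172.79²; (x + 21.1)² + (y − 10.4)² = 42.53².
Subtracting pairs of circle equations eliminates x²+y² and gives linear equations (the radical axes):
241.2 x − 52.6 y = -10067.57
59.8 x + 146.2 y = 5768.22
Solving the 2×2 system: x ≈ -30.4, y ≈ 51.9 km.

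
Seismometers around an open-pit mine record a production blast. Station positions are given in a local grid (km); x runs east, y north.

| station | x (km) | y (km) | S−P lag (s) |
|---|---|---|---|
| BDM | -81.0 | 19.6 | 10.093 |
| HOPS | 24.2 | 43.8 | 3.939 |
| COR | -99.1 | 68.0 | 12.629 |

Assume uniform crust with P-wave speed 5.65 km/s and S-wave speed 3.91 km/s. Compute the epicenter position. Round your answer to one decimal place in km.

45.4 km east, -1.5 km north

Distance from S−P lag: d = Δt · v_P v_S / (v_P − v_S) = Δt · (5.65·3.91)/(5.65−3.91) ≈ 12.6963·Δt.
So d_BDM = 128.14, d_HOPS = 50.01, d_COR = 160.34 km.
Circle about each station: (x + 81.0)² + (y − 19.6)² = 128.14²; (x − 24.2)² + (y − 43.8)² = 50.01²; (x + 99.1)² + (y − 68.0)² = 160.34².
Subtracting the BDM equation from the HOPS and COR equations removes the quadratic terms:
210.4 x + 48.4 y = 9477.78
-36.2 x + 96.8 y = -1789.41
Solving the 2×2 system: x ≈ 45.4, y ≈ -1.5 km.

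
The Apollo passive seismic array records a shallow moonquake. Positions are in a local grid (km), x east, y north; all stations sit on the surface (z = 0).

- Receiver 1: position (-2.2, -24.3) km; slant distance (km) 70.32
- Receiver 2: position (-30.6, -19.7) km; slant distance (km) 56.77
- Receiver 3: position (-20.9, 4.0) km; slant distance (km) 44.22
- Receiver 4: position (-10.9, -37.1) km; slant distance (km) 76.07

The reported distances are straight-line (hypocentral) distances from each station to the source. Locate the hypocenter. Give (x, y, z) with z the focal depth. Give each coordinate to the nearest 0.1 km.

Each station gives a sphere (x−x_i)² + (y−y_i)² + z² = d_i² (stations at z=0).
Subtracting the Receiver 1 sphere from Receiver 2 and Receiver 3: z² cancels, leaving linear equations in x and y:
-56.8 x + 9.2 y = 2451.19
-37.4 x + 56.6 y = 2846.97
Solving: x ≈ -39.203, y ≈ 24.395 km (keep extra digits for the depth step; rounded: -39.2, 24.4).
Then from the Receiver 1 sphere: z² = 70.32² − (x + 2.2)² − (y + 24.3)² with x = -39.203, y = 24.395, so z ≈ 34.706 ≈ 34.7 km.

x ≈ -39.2 km, y ≈ 24.4 km, depth ≈ 34.7 km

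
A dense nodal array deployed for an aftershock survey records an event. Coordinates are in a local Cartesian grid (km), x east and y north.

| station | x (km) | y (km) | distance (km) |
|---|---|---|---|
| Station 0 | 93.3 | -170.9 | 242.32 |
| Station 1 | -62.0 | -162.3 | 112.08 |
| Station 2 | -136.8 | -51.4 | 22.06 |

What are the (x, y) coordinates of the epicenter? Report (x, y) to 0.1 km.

Circle about each station: (x − 93.3)² + (y + 170.9)² = 242.32²; (x + 62.0)² + (y + 162.3)² = 112.08²; (x + 136.8)² + (y + 51.4)² = 22.06².
Subtracting the Station 0 equation from the Station 1 and Station 2 equations removes the quadratic terms:
-310.6 x + 17.2 y = 38430.65
-460.2 x + 239.0 y = 41676.84
Solving the 2×2 system: x ≈ -127.7, y ≈ -71.5 km.
Check against Station 0 (with the unrounded x, y): √((x − 93.3)²+(y + 170.9)²) = 242.32 ≈ 242.32 km. ✓

x ≈ -127.7 km, y ≈ -71.5 km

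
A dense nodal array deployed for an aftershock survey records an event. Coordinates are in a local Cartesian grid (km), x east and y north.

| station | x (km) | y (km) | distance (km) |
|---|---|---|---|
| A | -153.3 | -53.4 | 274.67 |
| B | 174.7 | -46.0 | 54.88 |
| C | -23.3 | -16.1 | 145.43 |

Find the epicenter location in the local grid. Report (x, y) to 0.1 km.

x ≈ 120.8 km, y ≈ -35.7 km

Circle about each station: (x + 153.3)² + (y + 53.4)² = 274.67²; (x − 174.7)² + (y + 46.0)² = 54.88²; (x + 23.3)² + (y + 16.1)² = 145.43².
Subtracting the A equation from the B and C equations removes the quadratic terms:
656.0 x + 14.8 y = 78715.43
260.0 x + 74.6 y = 28743.37
Solving the 2×2 system: x ≈ 120.8, y ≈ -35.7 km.
Check against A (with the unrounded x, y): √((x + 153.3)²+(y + 53.4)²) = 274.67 ≈ 274.67 km. ✓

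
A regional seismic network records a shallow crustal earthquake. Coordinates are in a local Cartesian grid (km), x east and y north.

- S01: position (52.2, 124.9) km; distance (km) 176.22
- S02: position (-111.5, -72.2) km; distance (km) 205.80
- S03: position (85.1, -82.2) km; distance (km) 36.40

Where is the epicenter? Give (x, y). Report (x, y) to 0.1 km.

Circle about each station: (x − 52.2)² + (y − 124.9)² = 176.22²; (x + 111.5)² + (y + 72.2)² = 205.80²; (x − 85.1)² + (y + 82.2)² = 36.40².
Subtracting the S01 equation from the S02 and S03 equations removes the quadratic terms:
-327.4 x − 394.2 y = -11979.91
65.8 x − 414.2 y = 25402.53
Solving the 2×2 system: x ≈ 92.7, y ≈ -46.6 km.

92.7 km east, -46.6 km north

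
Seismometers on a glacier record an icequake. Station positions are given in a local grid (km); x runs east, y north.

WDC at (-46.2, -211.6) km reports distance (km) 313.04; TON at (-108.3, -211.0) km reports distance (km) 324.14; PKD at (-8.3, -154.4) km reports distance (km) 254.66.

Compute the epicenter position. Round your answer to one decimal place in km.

Circle about each station: (x + 46.2)² + (y + 211.6)² = 313.04²; (x + 108.3)² + (y + 211.0)² = 324.14²; (x + 8.3)² + (y + 154.4)² = 254.66².
Subtracting pairs of circle equations eliminates x²+y² and gives linear equations (the radical axes):
-124.2 x + 1.2 y = 2268.19
75.8 x + 114.4 y = 10141.58
Solving the 2×2 system: x ≈ -17.3, y ≈ 100.1 km.
Check against WDC (with the unrounded x, y): √((x + 46.2)²+(y + 211.6)²) = 313.05 ≈ 313.04 km. ✓

(-17.3, 100.1)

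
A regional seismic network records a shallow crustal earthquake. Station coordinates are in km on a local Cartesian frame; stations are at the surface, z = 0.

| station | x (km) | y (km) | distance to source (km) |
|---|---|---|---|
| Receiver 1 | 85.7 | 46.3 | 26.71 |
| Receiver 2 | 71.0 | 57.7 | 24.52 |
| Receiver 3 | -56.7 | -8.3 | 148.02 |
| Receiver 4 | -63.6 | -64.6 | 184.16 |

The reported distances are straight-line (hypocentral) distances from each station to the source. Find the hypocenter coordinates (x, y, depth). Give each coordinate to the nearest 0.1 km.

Each station gives a sphere (x−x_i)² + (y−y_i)² + z² = d_i² (stations at z=0).
Subtracting the Receiver 1 sphere from Receiver 2 and Receiver 3: z² cancels, leaving linear equations in x and y:
-29.4 x + 22.8 y = -1005.70
-284.8 x − 109.2 y = -27400.90
Solving: x ≈ 75.697, y ≈ 53.500 km (keep extra digits for the depth step; rounded: 75.7, 53.5).
Then from the Receiver 1 sphere: z² = 26.71² − (x − 85.7)² − (y − 46.3)² with x = 75.697, y = 53.500, so z ≈ 23.696 ≈ 23.7 km.

x ≈ 75.7 km, y ≈ 53.5 km, depth ≈ 23.7 km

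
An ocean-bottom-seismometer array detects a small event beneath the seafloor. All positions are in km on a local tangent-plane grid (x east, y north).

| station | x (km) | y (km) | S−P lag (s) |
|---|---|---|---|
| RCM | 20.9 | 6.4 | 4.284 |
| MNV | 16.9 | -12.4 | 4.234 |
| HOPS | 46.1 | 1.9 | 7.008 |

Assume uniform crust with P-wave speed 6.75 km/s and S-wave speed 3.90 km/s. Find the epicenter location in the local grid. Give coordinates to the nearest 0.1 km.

Distance from S−P lag: d = Δt · v_P v_S / (v_P − v_S) = Δt · (6.75·3.90)/(6.75−3.90) ≈ 9.2368·Δt.
So d_RCM = 39.57, d_MNV = 39.11, d_HOPS = 64.73 km.
Circle about each station: (x − 20.9)² + (y − 6.4)² = 39.57²; (x − 16.9)² + (y + 12.4)² = 39.11²; (x − 46.1)² + (y − 1.9)² = 64.73².
Subtracting the RCM equation from the MNV and HOPS equations removes the quadratic terms:
-8.0 x − 37.6 y = -2.21
50.4 x − 9.0 y = -973.14
Solving the 2×2 system: x ≈ -18.6, y ≈ 4.0 km.

-18.6 km east, 4.0 km north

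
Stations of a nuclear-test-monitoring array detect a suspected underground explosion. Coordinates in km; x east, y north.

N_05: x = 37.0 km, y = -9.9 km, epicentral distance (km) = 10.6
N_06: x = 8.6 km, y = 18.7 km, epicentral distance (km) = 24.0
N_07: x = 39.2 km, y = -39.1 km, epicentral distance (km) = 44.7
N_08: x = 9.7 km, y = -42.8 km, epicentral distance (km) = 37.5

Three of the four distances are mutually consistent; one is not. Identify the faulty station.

N_05

Solve using three stations at a time. Using N_06, N_07, N_08 (subtract circle equations pairwise → linear system) gives (x, y) ≈ (9.9, -5.3).
Distances from that point to each station vs reported:
  N_05: calculated 27.4 vs reported 10.6 → residual 16.8 km
  N_06: calculated 24.0 vs reported 24.0 → residual 0.0 km
  N_07: calculated 44.7 vs reported 44.7 → residual 0.0 km
  N_08: calculated 37.5 vs reported 37.5 → residual 0.0 km
N_06, N_07, N_08 are mutually consistent (residuals ≈ 0); N_05 is off by 16.8 km.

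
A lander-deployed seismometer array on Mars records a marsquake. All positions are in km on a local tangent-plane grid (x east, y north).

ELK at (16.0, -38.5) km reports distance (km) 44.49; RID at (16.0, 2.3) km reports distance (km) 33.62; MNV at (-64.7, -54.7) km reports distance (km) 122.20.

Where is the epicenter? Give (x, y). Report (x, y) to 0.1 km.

(48.1, -7.7)

Circle about each station: (x − 16.0)² + (y + 38.5)² = 44.49²; (x − 16.0)² + (y − 2.3)² = 33.62²; (x + 64.7)² + (y + 54.7)² = 122.20².
Subtracting the ELK equation from the RID and MNV equations removes the quadratic terms:
0.0 x + 81.6 y = -627.90
-161.4 x − 32.4 y = -7513.55
Solving the 2×2 system: x ≈ 48.1, y ≈ -7.7 km.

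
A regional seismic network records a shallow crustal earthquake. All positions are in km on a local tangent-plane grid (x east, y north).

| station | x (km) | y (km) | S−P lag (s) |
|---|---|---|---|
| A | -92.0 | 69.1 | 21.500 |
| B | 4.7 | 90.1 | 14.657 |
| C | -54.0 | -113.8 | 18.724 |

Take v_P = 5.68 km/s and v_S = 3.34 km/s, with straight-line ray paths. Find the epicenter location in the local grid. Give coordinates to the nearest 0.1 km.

x ≈ 60.9 km, y ≈ -14.6 km

Distance from S−P lag: d = Δt · v_P v_S / (v_P − v_S) = Δt · (5.68·3.34)/(5.68−3.34) ≈ 8.1074·Δt.
So d_A = 174.31, d_B = 118.83, d_C = 151.80 km.
Circle about each station: (x + 92.0)² + (y − 69.1)² = 174.31²; (x − 4.7)² + (y − 90.1)² = 118.83²; (x + 54.0)² + (y + 113.8)² = 151.80².
Subtracting the A equation from the B and C equations removes the quadratic terms:
193.4 x + 42.0 y = 11164.70
76.0 x − 365.8 y = 9968.37
Solving the 2×2 system: x ≈ 60.9, y ≈ -14.6 km.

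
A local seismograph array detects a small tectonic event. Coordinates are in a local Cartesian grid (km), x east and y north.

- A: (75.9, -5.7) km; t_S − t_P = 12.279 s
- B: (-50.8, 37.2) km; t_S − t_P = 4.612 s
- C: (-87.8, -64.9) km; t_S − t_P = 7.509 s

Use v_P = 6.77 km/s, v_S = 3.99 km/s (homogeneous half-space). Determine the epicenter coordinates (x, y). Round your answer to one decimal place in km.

(-43.4, -7.0)

Distance from S−P lag: d = Δt · v_P v_S / (v_P − v_S) = Δt · (6.77·3.99)/(6.77−3.99) ≈ 9.7167·Δt.
So d_A = 119.31, d_B = 44.81, d_C = 72.96 km.
Circle about each station: (x − 75.9)² + (y + 5.7)² = 119.31²; (x + 50.8)² + (y − 37.2)² = 44.81²; (x + 87.8)² + (y + 64.9)² = 72.96².
Subtracting the A equation from the B and C equations removes the quadratic terms:
-253.4 x + 85.8 y = 10398.12
-327.4 x − 118.4 y = 15039.26
Solving the 2×2 system: x ≈ -43.4, y ≈ -7.0 km.
Check against A (with the unrounded x, y): √((x − 75.9)²+(y + 5.7)²) = 119.31 ≈ 119.31 km. ✓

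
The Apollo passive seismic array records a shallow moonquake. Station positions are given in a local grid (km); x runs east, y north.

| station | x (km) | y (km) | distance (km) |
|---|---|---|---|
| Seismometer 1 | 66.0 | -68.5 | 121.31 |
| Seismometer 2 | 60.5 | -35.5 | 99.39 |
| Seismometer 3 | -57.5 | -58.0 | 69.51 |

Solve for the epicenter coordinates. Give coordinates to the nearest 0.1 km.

Circle about each station: (x − 66.0)² + (y + 68.5)² = 121.31²; (x − 60.5)² + (y + 35.5)² = 99.39²; (x + 57.5)² + (y + 58.0)² = 69.51².
Subtracting the Seismometer 1 equation from the Seismometer 2 and Seismometer 3 equations removes the quadratic terms:
-11.0 x + 66.0 y = 709.99
-247.0 x + 21.0 y = 7506.48
Solving the 2×2 system: x ≈ -29.9, y ≈ 5.8 km.

-29.9 km east, 5.8 km north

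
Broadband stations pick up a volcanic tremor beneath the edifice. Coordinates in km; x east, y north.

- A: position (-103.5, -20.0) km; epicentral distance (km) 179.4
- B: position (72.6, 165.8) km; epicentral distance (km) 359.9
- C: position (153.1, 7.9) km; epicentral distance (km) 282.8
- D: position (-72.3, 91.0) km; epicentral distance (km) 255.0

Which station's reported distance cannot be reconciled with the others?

Solve using three stations at a time. Using B, C, D (subtract circle equations pairwise → linear system) gives (x, y) ≈ (-71.5, -164.0).
Distances from that point to each station vs reported:
  A: calculated 147.5 vs reported 179.4 → residual 31.9 km
  B: calculated 359.9 vs reported 359.9 → residual 0.0 km
  C: calculated 282.8 vs reported 282.8 → residual 0.0 km
  D: calculated 255.0 vs reported 255.0 → residual 0.0 km
B, C, D are mutually consistent (residuals ≈ 0); A is off by 31.9 km.

A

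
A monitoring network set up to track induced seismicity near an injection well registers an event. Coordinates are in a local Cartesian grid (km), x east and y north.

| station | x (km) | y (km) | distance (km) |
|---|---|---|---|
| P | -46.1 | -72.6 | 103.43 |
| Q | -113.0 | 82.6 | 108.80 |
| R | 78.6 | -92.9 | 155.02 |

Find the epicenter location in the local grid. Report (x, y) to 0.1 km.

(-19.3, 27.3)

Circle about each station: (x + 46.1)² + (y + 72.6)² = 103.43²; (x + 113.0)² + (y − 82.6)² = 108.80²; (x − 78.6)² + (y + 92.9)² = 155.02².
Subtracting the P equation from the Q and R equations removes the quadratic terms:
-133.8 x + 310.4 y = 11056.11
249.4 x − 40.6 y = -5921.04
Solving the 2×2 system: x ≈ -19.3, y ≈ 27.3 km.
Check against P (with the unrounded x, y): √((x + 46.1)²+(y + 72.6)²) = 103.43 ≈ 103.43 km. ✓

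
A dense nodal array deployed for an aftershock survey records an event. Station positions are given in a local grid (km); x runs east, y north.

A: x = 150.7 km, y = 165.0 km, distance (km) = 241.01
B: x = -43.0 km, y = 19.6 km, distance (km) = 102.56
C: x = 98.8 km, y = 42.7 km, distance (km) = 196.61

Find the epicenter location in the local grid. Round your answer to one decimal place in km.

Circle about each station: (x − 150.7)² + (y − 165.0)² = 241.01²; (x + 43.0)² + (y − 19.6)² = 102.56²; (x − 98.8)² + (y − 42.7)² = 196.61².
Subtracting pairs of circle equations eliminates x²+y² and gives linear equations (the radical axes):
-387.4 x − 290.8 y = -135.06
-103.8 x − 244.6 y = -18920.43
Solving the 2×2 system: x ≈ -84.7, y ≈ 113.3 km.

-84.7 km east, 113.3 km north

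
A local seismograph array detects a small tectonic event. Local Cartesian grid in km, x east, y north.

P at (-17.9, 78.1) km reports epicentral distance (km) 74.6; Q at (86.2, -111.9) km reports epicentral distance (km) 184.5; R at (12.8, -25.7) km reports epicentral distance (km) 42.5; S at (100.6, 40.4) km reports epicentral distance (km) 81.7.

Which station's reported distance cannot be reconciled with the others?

Solve using three stations at a time. Using P, R, S (subtract circle equations pairwise → linear system) gives (x, y) ≈ (22.8, 15.6).
Distances from that point to each station vs reported:
  P: calculated 74.6 vs reported 74.6 → residual 0.0 km
  Q: calculated 142.4 vs reported 184.5 → residual 42.1 km
  R: calculated 42.5 vs reported 42.5 → residual 0.0 km
  S: calculated 81.7 vs reported 81.7 → residual 0.0 km
P, R, S are mutually consistent (residuals ≈ 0); Q is off by 42.1 km.

Q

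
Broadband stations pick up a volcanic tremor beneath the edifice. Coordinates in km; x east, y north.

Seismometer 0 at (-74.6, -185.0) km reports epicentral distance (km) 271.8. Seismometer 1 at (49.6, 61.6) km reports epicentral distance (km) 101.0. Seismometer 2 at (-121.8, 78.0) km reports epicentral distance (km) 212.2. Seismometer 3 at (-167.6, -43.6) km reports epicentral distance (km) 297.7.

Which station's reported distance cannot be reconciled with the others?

Seismometer 2

Solve using three stations at a time. Using Seismometer 0, Seismometer 1, Seismometer 3 (subtract circle equations pairwise → linear system) gives (x, y) ≈ (127.4, -3.0).
Distances from that point to each station vs reported:
  Seismometer 0: calculated 271.8 vs reported 271.8 → residual 0.0 km
  Seismometer 1: calculated 101.1 vs reported 101.0 → residual 0.1 km
  Seismometer 2: calculated 262.0 vs reported 212.2 → residual 49.8 km
  Seismometer 3: calculated 297.7 vs reported 297.7 → residual 0.0 km
Seismometer 0, Seismometer 1, Seismometer 3 are mutually consistent (residuals ≈ 0); Seismometer 2 is off by 49.8 km.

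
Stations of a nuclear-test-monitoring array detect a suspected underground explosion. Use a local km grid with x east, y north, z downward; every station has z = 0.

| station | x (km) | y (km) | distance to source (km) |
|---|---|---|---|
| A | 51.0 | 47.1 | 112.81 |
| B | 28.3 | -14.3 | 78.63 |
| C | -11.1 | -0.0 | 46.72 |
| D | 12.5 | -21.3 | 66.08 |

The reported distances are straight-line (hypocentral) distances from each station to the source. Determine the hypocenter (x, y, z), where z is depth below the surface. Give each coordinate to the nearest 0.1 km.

x ≈ -42.0 km, y ≈ -6.7 km, depth ≈ 34.4 km

Each station gives a sphere (x−x_i)² + (y−y_i)² + z² = d_i² (stations at z=0).
Subtracting the A sphere from B and C: z² cancels, leaving linear equations in x and y:
-45.4 x − 122.8 y = 2729.39
-124.2 x − 94.2 y = 5847.14
Solving: x ≈ -41.997, y ≈ -6.700 km (keep extra digits for the depth step; rounded: -42.0, -6.7).
Then from the A sphere: z² = 112.81² − (x − 51.0)² − (y − 47.1)² with x = -41.997, y = -6.700, so z ≈ 34.398 ≈ 34.4 km.
Check against D (with the unrounded solution): distance 66.08 ≈ 66.08 km. ✓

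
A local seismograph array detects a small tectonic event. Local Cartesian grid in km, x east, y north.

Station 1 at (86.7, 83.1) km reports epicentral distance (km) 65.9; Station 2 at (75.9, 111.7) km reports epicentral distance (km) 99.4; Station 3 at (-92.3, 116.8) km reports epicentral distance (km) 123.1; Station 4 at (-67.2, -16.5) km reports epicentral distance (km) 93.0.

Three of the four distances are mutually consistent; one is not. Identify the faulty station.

Solve using three stations at a time. Using Station 2, Station 3, Station 4 (subtract circle equations pairwise → linear system) gives (x, y) ≈ (5.3, 41.8).
Distances from that point to each station vs reported:
  Station 1: calculated 91.3 vs reported 65.9 → residual 25.4 km
  Station 2: calculated 99.4 vs reported 99.4 → residual 0.0 km
  Station 3: calculated 123.1 vs reported 123.1 → residual 0.0 km
  Station 4: calculated 93.0 vs reported 93.0 → residual 0.0 km
Station 2, Station 3, Station 4 are mutually consistent (residuals ≈ 0); Station 1 is off by 25.4 km.

Station 1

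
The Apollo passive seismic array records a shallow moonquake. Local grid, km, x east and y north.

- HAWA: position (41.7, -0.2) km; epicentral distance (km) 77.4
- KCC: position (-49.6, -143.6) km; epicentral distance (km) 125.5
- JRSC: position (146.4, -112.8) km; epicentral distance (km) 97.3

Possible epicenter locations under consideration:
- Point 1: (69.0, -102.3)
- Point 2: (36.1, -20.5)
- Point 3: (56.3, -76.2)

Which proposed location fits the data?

Point 3

For each candidate, compare |candidate − station| to the reported distance:
Point 1: residuals HAWA 28.3, KCC 0.1, JRSC 19.2 → max 28.3 km
Point 2: residuals HAWA 56.3, KCC 24.5, JRSC 46.5 → max 56.3 km
Point 3: residuals HAWA 0.0, KCC 0.0, JRSC 0.0 → max 0.0 km
Only Point 3 has all residuals ≈ 0.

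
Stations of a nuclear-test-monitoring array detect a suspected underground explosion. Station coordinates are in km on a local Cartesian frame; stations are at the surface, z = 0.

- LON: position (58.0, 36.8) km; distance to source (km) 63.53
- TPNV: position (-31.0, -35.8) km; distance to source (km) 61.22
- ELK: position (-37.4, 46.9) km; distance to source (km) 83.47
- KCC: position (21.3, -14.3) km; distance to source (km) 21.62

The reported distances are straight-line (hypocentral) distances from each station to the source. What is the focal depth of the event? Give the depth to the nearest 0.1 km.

Each station gives a sphere (x−x_i)² + (y−y_i)² + z² = d_i² (stations at z=0).
Subtracting the LON sphere from TPNV and ELK: z² cancels, leaving linear equations in x and y:
-178.0 x − 145.2 y = -2187.43
-190.8 x + 20.2 y = -4051.05
Solving: x ≈ 20.205, y ≈ -9.704 km (keep extra digits for the depth step; rounded: 20.2, -9.7).
Then from the LON sphere: z² = 63.53² − (x − 58.0)² − (y − 36.8)² with x = 20.205, y = -9.704, so z ≈ 21.094 ≈ 21.1 km.
Check against KCC (with the unrounded solution): distance 21.62 ≈ 21.62 km. ✓

z ≈ 21.1 km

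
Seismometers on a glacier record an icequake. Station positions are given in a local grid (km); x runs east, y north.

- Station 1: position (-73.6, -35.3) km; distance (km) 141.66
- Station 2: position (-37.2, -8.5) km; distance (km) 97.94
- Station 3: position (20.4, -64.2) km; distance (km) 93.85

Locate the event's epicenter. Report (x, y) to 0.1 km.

Circle about each station: (x + 73.6)² + (y + 35.3)² = 141.66²; (x + 37.2)² + (y + 8.5)² = 97.94²; (x − 20.4)² + (y + 64.2)² = 93.85².
Subtracting pairs of circle equations eliminates x²+y² and gives linear equations (the radical axes):
72.8 x + 53.6 y = 5268.35
188.0 x − 57.8 y = 9134.48
Solving the 2×2 system: x ≈ 55.6, y ≈ 22.8 km.

x ≈ 55.6 km, y ≈ 22.8 km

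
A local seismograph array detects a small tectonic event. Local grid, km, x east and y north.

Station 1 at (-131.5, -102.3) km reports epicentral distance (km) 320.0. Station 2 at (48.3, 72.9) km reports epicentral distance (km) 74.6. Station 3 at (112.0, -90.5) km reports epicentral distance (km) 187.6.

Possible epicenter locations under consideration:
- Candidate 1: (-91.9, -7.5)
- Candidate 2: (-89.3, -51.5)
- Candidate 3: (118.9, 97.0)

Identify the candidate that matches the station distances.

For each candidate, compare |candidate − station| to the reported distance:
Candidate 1: residuals Station 1 217.3, Station 2 87.0, Station 3 32.5 → max 217.3 km
Candidate 2: residuals Station 1 254.0, Station 2 110.9, Station 3 17.4 → max 254.0 km
Candidate 3: residuals Station 1 0.0, Station 2 0.0, Station 3 0.0 → max 0.0 km
Only Candidate 3 has all residuals ≈ 0.

Candidate 3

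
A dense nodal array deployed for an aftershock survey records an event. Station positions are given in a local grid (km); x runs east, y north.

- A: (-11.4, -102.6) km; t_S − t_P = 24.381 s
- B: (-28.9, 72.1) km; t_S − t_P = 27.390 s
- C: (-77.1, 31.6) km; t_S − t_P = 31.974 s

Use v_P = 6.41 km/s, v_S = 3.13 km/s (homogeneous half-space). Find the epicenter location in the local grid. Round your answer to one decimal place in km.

Distance from S−P lag: d = Δt · v_P v_S / (v_P − v_S) = Δt · (6.41·3.13)/(6.41−3.13) ≈ 6.1169·Δt.
So d_A = 149.14, d_B = 167.54, d_C = 195.58 km.
Circle about each station: (x + 11.4)² + (y + 102.6)² = 149.14²; (x + 28.9)² + (y − 72.1)² = 167.54²; (x + 77.1)² + (y − 31.6)² = 195.58².
Subtracting the A equation from the B and C equations removes the quadratic terms:
-35.0 x + 349.4 y = -10450.01
-131.4 x + 268.4 y = -19722.55
Solving the 2×2 system: x ≈ 111.9, y ≈ -18.7 km.
Check against A (with the unrounded x, y): √((x + 11.4)²+(y + 102.6)²) = 149.14 ≈ 149.14 km. ✓

x ≈ 111.9 km, y ≈ -18.7 km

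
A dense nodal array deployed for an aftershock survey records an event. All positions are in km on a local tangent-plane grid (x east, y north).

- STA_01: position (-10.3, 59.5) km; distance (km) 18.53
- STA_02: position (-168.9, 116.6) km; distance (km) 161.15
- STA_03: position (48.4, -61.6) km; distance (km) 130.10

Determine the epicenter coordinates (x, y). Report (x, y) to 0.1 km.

-23.7 km east, 46.7 km north

Circle about each station: (x + 10.3)² + (y − 59.5)² = 18.53²; (x + 168.9)² + (y − 116.6)² = 161.15²; (x − 48.4)² + (y + 61.6)² = 130.10².
Subtracting the STA_01 equation from the STA_02 and STA_03 equations removes the quadratic terms:
-317.2 x + 114.2 y = 12850.47
117.4 x − 242.2 y = -14091.87
Solving the 2×2 system: x ≈ -23.7, y ≈ 46.7 km.
Check against STA_01 (with the unrounded x, y): √((x + 10.3)²+(y − 59.5)²) = 18.54 ≈ 18.53 km. ✓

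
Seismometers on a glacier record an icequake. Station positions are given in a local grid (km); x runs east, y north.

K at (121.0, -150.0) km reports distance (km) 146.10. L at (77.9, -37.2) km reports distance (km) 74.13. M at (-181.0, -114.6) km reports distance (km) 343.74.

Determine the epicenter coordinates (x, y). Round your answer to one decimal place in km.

145.1 km east, -5.9 km north

Circle about each station: (x − 121.0)² + (y + 150.0)² = 146.10²; (x − 77.9)² + (y + 37.2)² = 74.13²; (x + 181.0)² + (y + 114.6)² = 343.74².
Subtracting the K equation from the L and M equations removes the quadratic terms:
-86.2 x + 225.6 y = -13838.80
-604.0 x + 70.8 y = -88058.82
Solving the 2×2 system: x ≈ 145.1, y ≈ -5.9 km.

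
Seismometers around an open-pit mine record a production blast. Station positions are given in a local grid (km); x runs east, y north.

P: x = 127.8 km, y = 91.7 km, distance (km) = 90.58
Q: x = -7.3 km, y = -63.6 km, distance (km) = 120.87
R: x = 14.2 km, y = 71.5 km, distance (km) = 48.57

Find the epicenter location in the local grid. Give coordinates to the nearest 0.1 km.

Circle about each station: (x − 127.8)² + (y − 91.7)² = 90.58²; (x + 7.3)² + (y + 63.6)² = 120.87²; (x − 14.2)² + (y − 71.5)² = 48.57².
Subtracting the P equation from the Q and R equations removes the quadratic terms:
-270.2 x − 310.6 y = -27048.30
-227.2 x − 40.4 y = -13582.15
Solving the 2×2 system: x ≈ 52.4, y ≈ 41.5 km.

x ≈ 52.4 km, y ≈ 41.5 km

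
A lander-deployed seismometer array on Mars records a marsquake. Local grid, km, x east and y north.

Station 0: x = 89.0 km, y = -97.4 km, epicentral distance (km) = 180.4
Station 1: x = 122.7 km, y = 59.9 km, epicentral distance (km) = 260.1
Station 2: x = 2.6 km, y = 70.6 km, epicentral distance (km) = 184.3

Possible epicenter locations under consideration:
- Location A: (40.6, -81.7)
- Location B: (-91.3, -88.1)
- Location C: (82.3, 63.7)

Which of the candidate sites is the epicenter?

Location B

For each candidate, compare |candidate − station| to the reported distance:
Location A: residuals Station 0 129.5, Station 1 96.4, Station 2 27.3 → max 129.5 km
Location B: residuals Station 0 0.1, Station 1 0.1, Station 2 0.1 → max 0.1 km
Location C: residuals Station 0 19.2, Station 1 219.5, Station 2 104.3 → max 219.5 km
Only Location B has all residuals ≈ 0.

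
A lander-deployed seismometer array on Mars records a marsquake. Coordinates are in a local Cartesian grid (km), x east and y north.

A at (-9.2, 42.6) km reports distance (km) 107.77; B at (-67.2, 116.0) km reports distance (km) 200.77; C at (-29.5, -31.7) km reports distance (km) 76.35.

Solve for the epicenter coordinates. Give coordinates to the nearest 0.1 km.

Circle about each station: (x + 9.2)² + (y − 42.6)² = 107.77²; (x + 67.2)² + (y − 116.0)² = 200.77²; (x + 29.5)² + (y + 31.7)² = 76.35².
Subtracting pairs of circle equations eliminates x²+y² and gives linear equations (the radical axes):
-116.0 x + 146.8 y = -12621.78
-40.6 x − 148.6 y = 5760.79
Solving the 2×2 system: x ≈ 44.4, y ≈ -50.9 km.
Check against A (with the unrounded x, y): √((x + 9.2)²+(y − 42.6)²) = 107.77 ≈ 107.77 km. ✓

(44.4, -50.9)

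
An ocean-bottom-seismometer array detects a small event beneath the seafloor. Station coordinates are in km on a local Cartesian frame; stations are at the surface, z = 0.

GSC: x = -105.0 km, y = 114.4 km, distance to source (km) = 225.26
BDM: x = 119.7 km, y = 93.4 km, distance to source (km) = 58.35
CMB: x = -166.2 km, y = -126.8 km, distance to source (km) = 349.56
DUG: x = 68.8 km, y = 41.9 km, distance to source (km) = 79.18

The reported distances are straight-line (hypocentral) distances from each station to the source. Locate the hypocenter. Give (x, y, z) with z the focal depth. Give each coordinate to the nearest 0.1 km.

x ≈ 110.4 km, y ≈ 79.5 km, depth ≈ 55.9 km

Each station gives a sphere (x−x_i)² + (y−y_i)² + z² = d_i² (stations at z=0).
Subtracting the GSC sphere from BDM and CMB: z² cancels, leaving linear equations in x and y:
449.4 x − 42.0 y = 46276.64
-122.4 x − 482.4 y = -51861.81
Solving: x ≈ 110.404, y ≈ 79.495 km (keep extra digits for the depth step; rounded: 110.4, 79.5).
Then from the GSC sphere: z² = 225.26² − (x + 105.0)² − (y − 114.4)² with x = 110.404, y = 79.495, so z ≈ 55.900 ≈ 55.9 km.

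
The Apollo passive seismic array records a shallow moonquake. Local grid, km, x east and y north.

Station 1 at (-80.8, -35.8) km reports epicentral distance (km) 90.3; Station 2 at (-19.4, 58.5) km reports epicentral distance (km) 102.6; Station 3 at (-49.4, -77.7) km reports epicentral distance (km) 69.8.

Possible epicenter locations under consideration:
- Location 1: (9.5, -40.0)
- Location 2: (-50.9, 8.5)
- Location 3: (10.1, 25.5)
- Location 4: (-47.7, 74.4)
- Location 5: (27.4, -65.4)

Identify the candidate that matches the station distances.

Location 1

For each candidate, compare |candidate − station| to the reported distance:
Location 1: residuals Station 1 0.1, Station 2 0.1, Station 3 0.1 → max 0.1 km
Location 2: residuals Station 1 36.9, Station 2 43.5, Station 3 16.4 → max 43.5 km
Location 3: residuals Station 1 19.3, Station 2 58.3, Station 3 49.3 → max 58.3 km
Location 4: residuals Station 1 24.8, Station 2 70.1, Station 3 82.3 → max 82.3 km
Location 5: residuals Station 1 21.9, Station 2 29.8, Station 3 8.0 → max 29.8 km
Only Location 1 has all residuals ≈ 0.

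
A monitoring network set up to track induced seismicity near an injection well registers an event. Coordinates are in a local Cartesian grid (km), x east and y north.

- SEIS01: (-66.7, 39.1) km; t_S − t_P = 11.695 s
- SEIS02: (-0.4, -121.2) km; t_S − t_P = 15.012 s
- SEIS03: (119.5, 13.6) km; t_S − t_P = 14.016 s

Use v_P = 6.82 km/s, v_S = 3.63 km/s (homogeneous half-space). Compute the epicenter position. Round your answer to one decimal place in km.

x ≈ 12.4 km, y ≈ -5.4 km

Distance from S−P lag: d = Δt · v_P v_S / (v_P − v_S) = Δt · (6.82·3.63)/(6.82−3.63) ≈ 7.7607·Δt.
So d_SEIS01 = 90.76, d_SEIS02 = 116.50, d_SEIS03 = 108.77 km.
Circle about each station: (x + 66.7)² + (y − 39.1)² = 90.76²; (x + 0.4)² + (y + 121.2)² = 116.50²; (x − 119.5)² + (y − 13.6)² = 108.77².
Subtracting the SEIS01 equation from the SEIS02 and SEIS03 equations removes the quadratic terms:
132.6 x − 320.6 y = 3377.03
372.4 x − 51.0 y = 4893.97
Solving the 2×2 system: x ≈ 12.4, y ≈ -5.4 km.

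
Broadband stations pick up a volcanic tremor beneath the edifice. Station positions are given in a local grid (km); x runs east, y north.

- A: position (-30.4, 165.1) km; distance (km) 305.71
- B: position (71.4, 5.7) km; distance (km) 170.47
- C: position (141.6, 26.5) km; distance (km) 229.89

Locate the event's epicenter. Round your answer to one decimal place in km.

x ≈ -16.6 km, y ≈ -140.3 km

Circle about each station: (x + 30.4)² + (y − 165.1)² = 305.71²; (x − 71.4)² + (y − 5.7)² = 170.47²; (x − 141.6)² + (y − 26.5)² = 229.89².
Subtracting the A equation from the B and C equations removes the quadratic terms:
203.6 x − 318.8 y = 41346.86
344.0 x − 277.2 y = 33179.83
Solving the 2×2 system: x ≈ -16.6, y ≈ -140.3 km.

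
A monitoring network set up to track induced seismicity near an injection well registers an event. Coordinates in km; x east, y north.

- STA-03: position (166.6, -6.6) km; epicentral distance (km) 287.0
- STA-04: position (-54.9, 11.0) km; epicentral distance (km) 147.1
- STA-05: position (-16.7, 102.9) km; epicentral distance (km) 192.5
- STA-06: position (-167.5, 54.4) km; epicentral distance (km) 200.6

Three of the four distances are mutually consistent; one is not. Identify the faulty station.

STA-05

Solve using three stations at a time. Using STA-03, STA-04, STA-06 (subtract circle equations pairwise → linear system) gives (x, y) ≈ (-91.9, -131.4).
Distances from that point to each station vs reported:
  STA-03: calculated 287.0 vs reported 287.0 → residual 0.0 km
  STA-04: calculated 147.1 vs reported 147.1 → residual 0.0 km
  STA-05: calculated 246.1 vs reported 192.5 → residual 53.6 km
  STA-06: calculated 200.6 vs reported 200.6 → residual 0.0 km
STA-03, STA-04, STA-06 are mutually consistent (residuals ≈ 0); STA-05 is off by 53.6 km.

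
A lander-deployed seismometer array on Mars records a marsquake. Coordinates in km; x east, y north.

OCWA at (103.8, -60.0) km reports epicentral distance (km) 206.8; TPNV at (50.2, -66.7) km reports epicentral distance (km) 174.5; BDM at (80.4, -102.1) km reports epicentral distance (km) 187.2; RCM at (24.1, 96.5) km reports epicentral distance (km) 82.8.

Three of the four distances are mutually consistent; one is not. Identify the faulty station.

Solve using three stations at a time. Using OCWA, TPNV, RCM (subtract circle equations pairwise → linear system) gives (x, y) ≈ (-54.9, 72.5).
Distances from that point to each station vs reported:
  OCWA: calculated 206.7 vs reported 206.8 → residual 0.1 km
  TPNV: calculated 174.4 vs reported 174.5 → residual 0.1 km
  BDM: calculated 220.8 vs reported 187.2 → residual 33.6 km
  RCM: calculated 82.5 vs reported 82.8 → residual 0.3 km
OCWA, TPNV, RCM are mutually consistent (residuals ≈ 0); BDM is off by 33.6 km.

BDM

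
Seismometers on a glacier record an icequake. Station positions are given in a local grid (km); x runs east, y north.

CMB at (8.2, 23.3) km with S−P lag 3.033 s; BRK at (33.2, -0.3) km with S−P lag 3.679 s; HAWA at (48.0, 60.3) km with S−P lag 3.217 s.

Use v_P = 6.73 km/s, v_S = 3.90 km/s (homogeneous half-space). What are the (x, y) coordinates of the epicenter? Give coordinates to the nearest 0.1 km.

34.3 km east, 33.8 km north

Distance from S−P lag: d = Δt · v_P v_S / (v_P − v_S) = Δt · (6.73·3.90)/(6.73−3.90) ≈ 9.2746·Δt.
So d_CMB = 28.13, d_BRK = 34.12, d_HAWA = 29.84 km.
Circle about each station: (x − 8.2)² + (y − 23.3)² = 28.13²; (x − 33.2)² + (y + 0.3)² = 34.12²; (x − 48.0)² + (y − 60.3)² = 29.84².
Subtracting the CMB equation from the BRK and HAWA equations removes the quadratic terms:
50.0 x − 47.2 y = 119.32
79.6 x + 74.0 y = 5230.83
Solving the 2×2 system: x ≈ 34.3, y ≈ 33.8 km.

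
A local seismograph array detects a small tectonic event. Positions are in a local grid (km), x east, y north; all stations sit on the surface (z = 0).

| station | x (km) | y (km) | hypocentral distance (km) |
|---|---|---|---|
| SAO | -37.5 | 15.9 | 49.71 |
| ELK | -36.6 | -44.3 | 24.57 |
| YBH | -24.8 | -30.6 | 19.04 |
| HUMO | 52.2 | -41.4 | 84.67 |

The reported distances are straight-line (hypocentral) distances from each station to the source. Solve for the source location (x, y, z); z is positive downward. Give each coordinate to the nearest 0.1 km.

(-29.6, -29.6, 18.4)

Each station gives a sphere (x−x_i)² + (y−y_i)² + z² = d_i² (stations at z=0).
Subtracting the SAO sphere from ELK and YBH: z² cancels, leaving linear equations in x and y:
1.8 x − 120.4 y = 3510.39
25.4 x − 93.0 y = 2000.90
Solving: x ≈ -29.597, y ≈ -29.599 km (keep extra digits for the depth step; rounded: -29.6, -29.6).
Then from the SAO sphere: z² = 49.71² − (x + 37.5)² − (y − 15.9)² with x = -29.597, y = -29.599, so z ≈ 18.397 ≈ 18.4 km.
Check against HUMO (with the unrounded solution): distance 84.67 ≈ 84.67 km. ✓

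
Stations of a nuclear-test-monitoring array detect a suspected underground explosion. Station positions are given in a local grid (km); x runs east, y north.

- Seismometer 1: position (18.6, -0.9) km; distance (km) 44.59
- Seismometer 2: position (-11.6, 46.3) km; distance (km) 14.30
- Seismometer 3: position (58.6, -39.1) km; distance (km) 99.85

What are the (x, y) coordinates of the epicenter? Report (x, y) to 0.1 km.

Circle about each station: (x − 18.6)² + (y + 0.9)² = 44.59²; (x + 11.6)² + (y − 46.3)² = 14.30²; (x − 58.6)² + (y + 39.1)² = 99.85².
Subtracting pairs of circle equations eliminates x²+y² and gives linear equations (the radical axes):
-60.4 x + 94.4 y = 3715.26
80.0 x − 76.4 y = -3365.75
Solving the 2×2 system: x ≈ -11.5, y ≈ 32.0 km.

(-11.5, 32.0)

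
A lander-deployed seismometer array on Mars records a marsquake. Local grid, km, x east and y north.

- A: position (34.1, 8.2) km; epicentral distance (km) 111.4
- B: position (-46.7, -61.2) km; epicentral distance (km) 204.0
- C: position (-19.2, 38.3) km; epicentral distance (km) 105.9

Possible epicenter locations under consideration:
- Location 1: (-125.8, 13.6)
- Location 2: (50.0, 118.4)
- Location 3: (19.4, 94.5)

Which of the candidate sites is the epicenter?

Location 2

For each candidate, compare |candidate − station| to the reported distance:
Location 1: residuals A 48.6, B 95.1, C 3.5 → max 95.1 km
Location 2: residuals A 0.1, B 0.0, C 0.0 → max 0.1 km
Location 3: residuals A 23.9, B 34.9, C 37.7 → max 37.7 km
Only Location 2 has all residuals ≈ 0.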